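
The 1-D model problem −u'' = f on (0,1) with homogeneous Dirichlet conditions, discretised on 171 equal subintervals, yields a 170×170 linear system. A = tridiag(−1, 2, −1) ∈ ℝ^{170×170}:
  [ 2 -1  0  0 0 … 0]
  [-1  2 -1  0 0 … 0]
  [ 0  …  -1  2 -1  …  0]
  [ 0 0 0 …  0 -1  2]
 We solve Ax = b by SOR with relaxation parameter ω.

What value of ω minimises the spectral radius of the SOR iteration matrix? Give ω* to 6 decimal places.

With n=170, ρ(Jacobi) = cos(π/171) = 0.999831.
√(1 − cos²(π/171)) = sin(π/171) ≈ 0.0183709.
[ω*] 2 ÷ (1 + 0.0183709) = 2 ÷ 1.0183709 = 1.963921.
[ρ_SOR] ω* − 1 = 0.963921.

ω* = 1.963921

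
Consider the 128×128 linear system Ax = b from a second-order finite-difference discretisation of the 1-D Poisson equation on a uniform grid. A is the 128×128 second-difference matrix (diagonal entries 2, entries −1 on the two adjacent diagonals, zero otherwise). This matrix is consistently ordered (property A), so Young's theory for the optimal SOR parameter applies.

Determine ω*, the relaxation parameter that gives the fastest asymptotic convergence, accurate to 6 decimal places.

ω* = 1.952456

n=128: λ(B_J) = 1 − λ(A)/2 = cos(kπ/129); k=1 gives ρ_J = 0.999703.
1 − cos²(π/129) = sin²(π/129) ⇒ √(1−ρ_J²) = sin(π/129) = 0.0243510.
Then 2/(1+√(1−ρ_J²)) = 2/(1+0.0243510); ω* = 2/1.0243510 = 1.952456.
At ω = 1.952456 every |λ(B_ω)| = ω−1, so ρ_SOR = 0.952456.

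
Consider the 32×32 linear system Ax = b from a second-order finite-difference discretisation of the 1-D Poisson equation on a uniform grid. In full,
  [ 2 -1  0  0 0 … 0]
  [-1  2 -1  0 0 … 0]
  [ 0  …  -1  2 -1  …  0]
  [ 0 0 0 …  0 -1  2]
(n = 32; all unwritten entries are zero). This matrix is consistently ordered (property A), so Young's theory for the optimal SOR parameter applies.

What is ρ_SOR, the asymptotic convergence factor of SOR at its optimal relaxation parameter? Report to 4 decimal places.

B_J for the 32×32 system has eigenvalues cos(kπ/33); ρ_J = cos(π/33) = 0.9955.
√(1−ρ_J²) = |sin(π/33)| = 0.09506
Young: ω* = 2/(1+√(1−ρ_J²)) = 2/(1+0.09506) = 2/1.09506 = 1.8264.
[ρ_SOR] ω* − 1 = 0.8264.

ρ_SOR = 0.8264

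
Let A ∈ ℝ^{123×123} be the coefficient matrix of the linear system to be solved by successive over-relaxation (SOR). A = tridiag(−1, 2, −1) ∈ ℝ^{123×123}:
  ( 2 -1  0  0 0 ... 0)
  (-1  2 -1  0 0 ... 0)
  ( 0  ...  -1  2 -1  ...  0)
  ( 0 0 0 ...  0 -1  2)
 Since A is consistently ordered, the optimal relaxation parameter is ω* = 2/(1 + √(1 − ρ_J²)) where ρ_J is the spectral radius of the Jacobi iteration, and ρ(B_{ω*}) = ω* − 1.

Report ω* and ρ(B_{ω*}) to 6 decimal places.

ω* = 1.950586, ρ_SOR = 0.950586

[ρ_J] n=123: ρ(B_J) = cos(π/(n+1)) = cos(π/124) = 0.999679.
√(1 − cos²(π/124)) = sin(π/124) ≈ 0.0253327.
So ω* = 2/1.0253327 = 1.950586 (Young).
Hence ρ(B_{ω*}) = 1.950586 − 1 = 0.950586.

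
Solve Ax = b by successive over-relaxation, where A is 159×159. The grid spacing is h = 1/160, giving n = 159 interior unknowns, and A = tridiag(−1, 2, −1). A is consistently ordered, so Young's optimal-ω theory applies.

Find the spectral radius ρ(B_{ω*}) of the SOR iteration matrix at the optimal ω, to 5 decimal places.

ρ_SOR = 0.96149

n=159: λ(B_J) = 1 − λ(A)/2 = cos(kπ/160); k=1 gives ρ_J = 0.99981.
root = sin(π/160) = 0.019634  (since 1−cos² = sin²).
ω* = 2 / (1 + 0.019634) = 2 / 1.019634 ≈ 1.96149.
ρ(B_{ω*}) = ω*−1 = 0.96149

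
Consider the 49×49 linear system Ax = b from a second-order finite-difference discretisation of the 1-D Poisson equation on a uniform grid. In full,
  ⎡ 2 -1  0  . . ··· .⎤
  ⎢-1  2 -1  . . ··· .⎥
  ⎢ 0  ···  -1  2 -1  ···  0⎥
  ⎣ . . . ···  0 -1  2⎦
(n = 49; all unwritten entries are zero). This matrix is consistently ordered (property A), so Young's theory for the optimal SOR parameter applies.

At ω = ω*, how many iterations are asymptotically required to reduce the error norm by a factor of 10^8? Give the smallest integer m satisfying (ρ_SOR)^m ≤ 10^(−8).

m = 147

n=49: λ(B_J) = 1 − λ(A)/2 = cos(kπ/50); k=1 gives ρ_J = 0.9980267.
√(1−ρ_J²) simplifies to sin(π/50) = 0.0627905.
ω* = 2 / (1 + 0.0627905) = 2 / 1.0627905 ≈ 1.8818384.
ρ_SOR = ω* − 1 ≈ 0.8818384.
ρ_SOR^m ≤ 10^(−8) ⇔ m ≥ 8·ln10/(−ln 0.8818384) = 18.4207/0.125746 = 146.491; m = ⌈146.491⌉ = 147.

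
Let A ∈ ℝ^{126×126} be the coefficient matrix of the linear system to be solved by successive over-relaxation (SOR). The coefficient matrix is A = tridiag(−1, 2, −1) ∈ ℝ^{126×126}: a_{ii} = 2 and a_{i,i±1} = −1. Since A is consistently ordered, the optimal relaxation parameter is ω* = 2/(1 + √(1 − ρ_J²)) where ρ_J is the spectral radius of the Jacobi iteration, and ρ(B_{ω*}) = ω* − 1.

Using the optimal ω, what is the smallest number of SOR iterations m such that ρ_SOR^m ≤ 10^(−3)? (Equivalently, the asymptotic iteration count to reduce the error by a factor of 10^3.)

[ρ_J] n=126: ρ(B_J) = cos(π/(n+1)) = cos(π/127) = 0.9996941.
√(1−ρ_J²) simplifies to sin(π/127) = 0.0247344.
ω* = 2/(1+0.0247344) = 1.9517252
ρ(B_{ω*}) = ω*−1 = 0.9517252
ρ_SOR^m ≤ 10^(−3) ⇔ m ≥ 3·ln10/(−ln 0.9517252) = 6.90776/0.0494789 = 139.610; m = ⌈139.610⌉ = 140.

m = 140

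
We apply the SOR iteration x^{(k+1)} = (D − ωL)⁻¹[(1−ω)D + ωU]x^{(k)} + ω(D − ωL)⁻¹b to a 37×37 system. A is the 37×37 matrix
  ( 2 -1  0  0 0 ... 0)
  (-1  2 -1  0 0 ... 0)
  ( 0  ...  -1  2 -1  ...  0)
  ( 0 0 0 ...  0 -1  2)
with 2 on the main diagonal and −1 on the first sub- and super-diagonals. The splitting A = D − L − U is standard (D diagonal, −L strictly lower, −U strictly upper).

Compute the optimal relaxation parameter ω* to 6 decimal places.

B_J for the 37×37 system has eigenvalues cos(kπ/38); ρ_J = cos(π/38) = 0.996584.
root = sin(π/38) = 0.0825793  (since 1−cos² = sin²).
ω* = 2/(1 + 0.0825793) = 2/1.0825793 = 1.847440.
Hence ρ(B_{ω*}) = 1.847440 − 1 = 0.847440.

ω* = 1.847440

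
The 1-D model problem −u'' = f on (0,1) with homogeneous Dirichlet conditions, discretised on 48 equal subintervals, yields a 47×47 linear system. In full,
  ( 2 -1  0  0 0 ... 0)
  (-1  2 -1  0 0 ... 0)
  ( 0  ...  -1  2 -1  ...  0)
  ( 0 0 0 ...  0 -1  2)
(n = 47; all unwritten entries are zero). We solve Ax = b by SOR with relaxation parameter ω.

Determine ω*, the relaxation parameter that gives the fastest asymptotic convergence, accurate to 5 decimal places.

ω* = 1.87722

spectrum of D⁻¹(L+U) = {cos(kπ/48) : 1≤k≤47}; ρ_J = cos(π/48) = 0.99786.
1 − cos²(π/48) = sin²(π/48) ⇒ √(1−ρ_J²) = sin(π/48) = 0.065403.
ω* = 2/(1+0.065403) = 1.87722
At ω = 1.87722 every |λ(B_ω)| = ω−1, so ρ_SOR = 0.87722.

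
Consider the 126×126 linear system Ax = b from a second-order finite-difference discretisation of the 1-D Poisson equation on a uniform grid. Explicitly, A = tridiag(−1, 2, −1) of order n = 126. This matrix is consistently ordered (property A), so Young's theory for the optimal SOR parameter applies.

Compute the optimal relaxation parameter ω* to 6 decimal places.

spectrum of D⁻¹(L+U) = {cos(kπ/127) : 1≤k≤126}; ρ_J = cos(π/127) = 0.999694.
√(1−ρ_J²) = |sin(π/127)| = 0.0247344
So ω* = 2/1.0247344 = 1.951725 (Young).
At ω = 1.951725 every |λ(B_ω)| = ω−1, so ρ_SOR = 0.951725.

ω* = 1.951725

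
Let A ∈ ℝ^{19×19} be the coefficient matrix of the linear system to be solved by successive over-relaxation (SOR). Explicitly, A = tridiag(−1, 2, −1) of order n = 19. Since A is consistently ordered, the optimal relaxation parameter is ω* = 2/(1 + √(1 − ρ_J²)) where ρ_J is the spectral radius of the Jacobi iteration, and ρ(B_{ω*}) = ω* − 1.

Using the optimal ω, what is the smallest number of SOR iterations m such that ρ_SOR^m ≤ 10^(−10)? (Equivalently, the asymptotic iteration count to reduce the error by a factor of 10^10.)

With n=19, ρ(Jacobi) = cos(π/20) = 0.9876883.
√(1−ρ_J²) simplifies to sin(π/20) = 0.1564345.
So ω* = 2/1.1564345 = 1.7294538 (Young).
Hence ρ(B_{ω*}) = 1.7294538 − 1 = 0.7294538.
For 10 digits: m = 10·ln10 / (−ln 0.7294538) = 23.0259/0.315459 = 72.992; round up → m = 73.

m = 73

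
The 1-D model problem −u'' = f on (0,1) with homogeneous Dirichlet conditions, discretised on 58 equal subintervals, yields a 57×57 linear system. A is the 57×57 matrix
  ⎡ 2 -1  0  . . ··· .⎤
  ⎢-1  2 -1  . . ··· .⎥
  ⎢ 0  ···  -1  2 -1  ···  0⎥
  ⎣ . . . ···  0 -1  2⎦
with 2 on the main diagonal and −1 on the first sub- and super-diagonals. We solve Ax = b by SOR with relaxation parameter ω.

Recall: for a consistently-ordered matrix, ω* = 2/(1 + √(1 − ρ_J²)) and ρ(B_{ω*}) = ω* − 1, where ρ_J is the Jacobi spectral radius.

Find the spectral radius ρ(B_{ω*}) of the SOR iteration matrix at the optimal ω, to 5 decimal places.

spectrum of D⁻¹(L+U) = {cos(kπ/58) : 1≤k≤57}; ρ_J = cos(π/58) = 0.99853.
√(1 − cos²(π/58)) = sin(π/58) ≈ 0.054139.
ω* = 2/(1 + 0.054139) = 2/1.054139 = 1.89728.
ρ(B_{ω*}) = ω*−1 = 0.89728

ρ_SOR = 0.89728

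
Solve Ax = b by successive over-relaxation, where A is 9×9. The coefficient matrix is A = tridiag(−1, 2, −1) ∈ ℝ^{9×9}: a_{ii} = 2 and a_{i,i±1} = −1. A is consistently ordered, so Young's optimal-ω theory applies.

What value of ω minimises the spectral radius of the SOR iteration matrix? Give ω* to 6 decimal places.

ω* = 1.527864

½·tridiag(1,0,1) at n=9: λ_k = cos(kπ/10); max |λ| at k=1 ⇒ ρ_J = cos(π/10) ≈ 0.951057.
1 − cos²(π/10) = sin²(π/10) ⇒ √(1−ρ_J²) = sin(π/10) = 0.3090170.
ω* = 2 / (1 + 0.3090170) = 2 / 1.3090170 ≈ 1.527864.
[ρ_SOR] ω* − 1 = 0.527864.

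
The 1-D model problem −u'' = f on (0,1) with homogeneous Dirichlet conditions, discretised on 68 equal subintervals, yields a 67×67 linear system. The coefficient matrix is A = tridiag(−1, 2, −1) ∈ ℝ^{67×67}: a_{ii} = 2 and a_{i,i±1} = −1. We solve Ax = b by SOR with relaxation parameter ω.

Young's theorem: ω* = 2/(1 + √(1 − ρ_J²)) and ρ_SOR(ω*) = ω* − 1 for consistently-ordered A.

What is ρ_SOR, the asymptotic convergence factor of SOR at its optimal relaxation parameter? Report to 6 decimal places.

spectrum of D⁻¹(L+U) = {cos(kπ/68) : 1≤k≤67}; ρ_J = cos(π/68) = 0.998933.
√(1 − cos²(π/68)) = sin(π/68) ≈ 0.0461835.
Young: ω* = 2/(1+√(1−ρ_J²)) = 2/(1+0.0461835) = 2/1.0461835 = 1.911711.
[ρ_SOR] ω* − 1 = 0.911711.

ρ_SOR = 0.911711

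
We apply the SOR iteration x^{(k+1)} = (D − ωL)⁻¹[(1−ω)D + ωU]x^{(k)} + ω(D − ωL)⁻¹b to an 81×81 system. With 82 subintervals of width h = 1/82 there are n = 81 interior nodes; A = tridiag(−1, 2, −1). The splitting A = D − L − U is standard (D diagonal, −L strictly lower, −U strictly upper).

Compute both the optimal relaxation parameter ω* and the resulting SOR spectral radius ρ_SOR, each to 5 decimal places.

ω* = 1.92622, ρ_SOR = 0.92622

½·tridiag(1,0,1) at n=81: λ_k = cos(kπ/82); max |λ| at k=1 ⇒ ρ_J = cos(π/82) ≈ 0.99927.
√(1−ρ_J²) = |sin(π/82)| = 0.038303
[ω*] 2 ÷ (1 + 0.038303) = 2 ÷ 1.038303 = 1.92622.
Hence ρ(B_{ω*}) = 1.92622 − 1 = 0.92622.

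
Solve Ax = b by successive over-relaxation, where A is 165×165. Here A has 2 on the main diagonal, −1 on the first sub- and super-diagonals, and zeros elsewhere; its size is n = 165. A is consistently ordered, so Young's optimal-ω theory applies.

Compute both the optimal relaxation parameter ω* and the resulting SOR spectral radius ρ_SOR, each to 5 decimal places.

ω* = 1.96285, ρ_SOR = 0.96285

With n=165, ρ(Jacobi) = cos(π/166) = 0.99982.
root = sin(π/166) = 0.018924  (since 1−cos² = sin²).
ω* = 2 / (1 + 0.018924) = 2 / 1.018924 ≈ 1.96285.
ρ_SOR = ω* − 1 = 1.96285 − 1 = 0.96285.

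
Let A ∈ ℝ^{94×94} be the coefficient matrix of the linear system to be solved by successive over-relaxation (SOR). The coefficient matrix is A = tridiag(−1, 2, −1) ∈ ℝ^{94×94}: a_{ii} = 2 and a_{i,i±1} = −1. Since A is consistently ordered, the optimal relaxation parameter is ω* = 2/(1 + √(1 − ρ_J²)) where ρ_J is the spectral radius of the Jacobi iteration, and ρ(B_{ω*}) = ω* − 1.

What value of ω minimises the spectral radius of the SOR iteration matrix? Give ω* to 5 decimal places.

ω* = 1.93599

½·tridiag(1,0,1) at n=94: λ_k = cos(kπ/95); max |λ| at k=1 ⇒ ρ_J = cos(π/95) ≈ 0.99945.
√(1 − cos²(π/95)) = sin(π/95) ≈ 0.033063.
So ω* = 2/1.033063 = 1.93599 (Young).
Hence ρ(B_{ω*}) = 1.93599 − 1 = 0.93599.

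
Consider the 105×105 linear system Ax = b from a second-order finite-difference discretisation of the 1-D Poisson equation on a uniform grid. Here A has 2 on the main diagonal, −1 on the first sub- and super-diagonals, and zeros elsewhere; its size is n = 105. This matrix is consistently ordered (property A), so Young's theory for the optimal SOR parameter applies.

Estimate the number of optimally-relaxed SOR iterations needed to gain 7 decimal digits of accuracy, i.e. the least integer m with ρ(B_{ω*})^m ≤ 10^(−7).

m = 272

B_J for the 105×105 system has eigenvalues cos(kπ/106); ρ_J = cos(π/106) = 0.9995608.
√(1−ρ_J²) = |sin(π/106)| = 0.0296333
Young: ω* = 2/(1+√(1−ρ_J²)) = 2/(1+0.0296333) = 2/1.0296333 = 1.9424391.
[ρ_SOR] ω* − 1 = 0.9424391.
Need (0.9424391)^m ≤ 10^(−7): m ≥ 7·ln10/|ln 0.9424391| = 16.1181/0.059284 = 271.879 ⇒ m = 272.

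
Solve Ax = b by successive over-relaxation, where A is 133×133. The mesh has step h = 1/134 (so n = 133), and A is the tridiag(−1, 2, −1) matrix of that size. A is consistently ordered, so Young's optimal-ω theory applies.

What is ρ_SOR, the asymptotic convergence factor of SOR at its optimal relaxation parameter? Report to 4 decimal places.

n=133: λ(B_J) = 1 − λ(A)/2 = cos(kπ/134); k=1 gives ρ_J = 0.9997.
√(1−ρ_J²) simplifies to sin(π/134) = 0.02344.
Then 2/(1+√(1−ρ_J²)) = 2/(1+0.02344); ω* = 2/1.02344 = 1.9542.
and ρ(B_{ω*}) = 1.9542 − 1 = 0.9542.

ρ_SOR = 0.9542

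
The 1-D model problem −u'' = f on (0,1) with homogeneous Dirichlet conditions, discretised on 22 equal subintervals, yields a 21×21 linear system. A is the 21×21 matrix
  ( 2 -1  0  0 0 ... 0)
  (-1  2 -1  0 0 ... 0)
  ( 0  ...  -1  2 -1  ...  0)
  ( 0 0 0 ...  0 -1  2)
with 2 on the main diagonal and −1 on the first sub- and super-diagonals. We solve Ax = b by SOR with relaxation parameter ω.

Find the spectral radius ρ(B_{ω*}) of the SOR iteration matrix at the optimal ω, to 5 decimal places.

ρ_SOR = 0.75083

spectrum of D⁻¹(L+U) = {cos(kπ/22) : 1≤k≤21}; ρ_J = cos(π/22) = 0.98982.
√(1−ρ_J²) = |sin(π/22)| = 0.142315
So ω* = 2/1.142315 = 1.75083 (Young).
Hence ρ(B_{ω*}) = 1.75083 − 1 = 0.75083.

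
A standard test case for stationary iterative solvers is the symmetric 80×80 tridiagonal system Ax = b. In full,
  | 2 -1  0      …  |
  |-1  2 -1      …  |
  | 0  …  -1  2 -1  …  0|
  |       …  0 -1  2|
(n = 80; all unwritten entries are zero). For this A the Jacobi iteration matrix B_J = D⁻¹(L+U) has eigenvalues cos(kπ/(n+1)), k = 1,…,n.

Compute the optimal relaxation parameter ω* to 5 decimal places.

[ρ_J] n=80: ρ(B_J) = cos(π/(n+1)) = cos(π/81) = 0.99925.
√(1 − cos²(π/81)) = sin(π/81) ≈ 0.038775.
ω* = 2 / (1 + 0.038775) = 2 / 1.038775 ≈ 1.92534.
Hence ρ(B_{ω*}) = 1.92534 − 1 = 0.92534.

ω* = 1.92534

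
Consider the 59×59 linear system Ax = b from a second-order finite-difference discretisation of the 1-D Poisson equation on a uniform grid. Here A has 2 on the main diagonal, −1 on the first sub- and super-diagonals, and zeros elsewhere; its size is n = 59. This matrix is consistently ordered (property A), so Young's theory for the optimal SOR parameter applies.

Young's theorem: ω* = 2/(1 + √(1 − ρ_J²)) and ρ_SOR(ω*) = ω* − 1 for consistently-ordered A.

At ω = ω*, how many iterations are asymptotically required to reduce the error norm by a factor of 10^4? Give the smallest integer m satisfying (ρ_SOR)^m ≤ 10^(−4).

m = 88

n=59: λ(B_J) = 1 − λ(A)/2 = cos(kπ/60); k=1 gives ρ_J = 0.9986295.
√(1−ρ_J²) = |sin(π/60)| = 0.0523360
ω* = 2/(1 + 0.0523360) = 2/1.0523360 = 1.9005337.
ρ_SOR = ω* − 1 ≈ 0.9005337.
4·ln10 = 9.21034; −ln(0.9005337) = 0.104768; m = ⌈9.21034/0.104768⌉ = ⌈87.912⌉ = 88.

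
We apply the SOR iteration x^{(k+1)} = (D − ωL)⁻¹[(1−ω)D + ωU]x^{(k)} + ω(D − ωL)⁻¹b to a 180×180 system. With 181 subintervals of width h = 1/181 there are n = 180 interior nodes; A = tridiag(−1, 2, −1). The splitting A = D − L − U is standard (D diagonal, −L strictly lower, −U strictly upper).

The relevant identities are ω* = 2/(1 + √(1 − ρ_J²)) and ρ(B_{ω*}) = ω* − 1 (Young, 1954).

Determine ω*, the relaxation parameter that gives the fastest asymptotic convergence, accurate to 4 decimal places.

spectrum of D⁻¹(L+U) = {cos(kπ/181) : 1≤k≤180}; ρ_J = cos(π/181) = 0.9998.
√(1−ρ_J²) = |sin(π/181)| = 0.01736
Young: ω* = 2/(1+√(1−ρ_J²)) = 2/(1+0.01736) = 2/1.01736 = 1.9659.
ρ(B_{ω*}) = ω*−1 = 0.9659

ω* = 1.9659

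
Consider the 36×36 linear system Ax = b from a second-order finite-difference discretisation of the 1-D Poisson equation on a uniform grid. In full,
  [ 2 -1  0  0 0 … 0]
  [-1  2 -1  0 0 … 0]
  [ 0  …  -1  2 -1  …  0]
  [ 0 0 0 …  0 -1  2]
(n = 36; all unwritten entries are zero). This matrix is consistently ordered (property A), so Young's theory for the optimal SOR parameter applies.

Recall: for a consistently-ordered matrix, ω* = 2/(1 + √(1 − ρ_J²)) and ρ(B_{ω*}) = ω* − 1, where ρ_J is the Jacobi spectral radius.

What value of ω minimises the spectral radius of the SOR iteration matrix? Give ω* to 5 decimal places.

½·tridiag(1,0,1) at n=36: λ_k = cos(kπ/37); max |λ| at k=1 ⇒ ρ_J = cos(π/37) ≈ 0.99640.
root = sin(π/37) = 0.084806  (since 1−cos² = sin²).
[ω*] 2 ÷ (1 + 0.084806) = 2 ÷ 1.084806 = 1.84365.
ρ(B_{ω*}) = ω*−1 = 0.84365

ω* = 1.84365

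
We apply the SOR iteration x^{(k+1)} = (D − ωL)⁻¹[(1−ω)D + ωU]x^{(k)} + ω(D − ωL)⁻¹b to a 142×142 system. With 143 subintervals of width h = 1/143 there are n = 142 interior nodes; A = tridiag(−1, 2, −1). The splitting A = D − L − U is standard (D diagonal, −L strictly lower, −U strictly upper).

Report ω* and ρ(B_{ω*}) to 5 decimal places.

ω* = 1.95701, ρ_SOR = 0.95701

B_J for the 142×142 system has eigenvalues cos(kπ/143); ρ_J = cos(π/143) = 0.99976.
root = sin(π/143) = 0.021967  (since 1−cos² = sin²).
ω* = 2/(1 + 0.021967) = 2/1.021967 = 1.95701.
ρ_SOR = ω* − 1 = 1.95701 − 1 = 0.95701.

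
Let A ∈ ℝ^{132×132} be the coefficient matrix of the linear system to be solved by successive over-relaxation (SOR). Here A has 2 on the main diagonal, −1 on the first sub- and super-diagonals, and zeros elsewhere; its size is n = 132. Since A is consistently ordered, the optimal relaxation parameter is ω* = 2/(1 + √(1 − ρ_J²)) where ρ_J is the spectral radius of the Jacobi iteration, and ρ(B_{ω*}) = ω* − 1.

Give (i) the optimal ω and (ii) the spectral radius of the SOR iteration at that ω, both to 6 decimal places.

ρ_J = max_k |cos(kπ/133)| = cos(π/133) = 0.999721
1 − cos²(π/133) = sin²(π/133) ⇒ √(1−ρ_J²) = sin(π/133) = 0.0236188.
ω* = 2 / (1 + 0.0236188) = 2 / 1.0236188 ≈ 1.953852.
At ω = 1.953852 every |λ(B_ω)| = ω−1, so ρ_SOR = 0.953852.

ω* = 1.953852, ρ_SOR = 0.953852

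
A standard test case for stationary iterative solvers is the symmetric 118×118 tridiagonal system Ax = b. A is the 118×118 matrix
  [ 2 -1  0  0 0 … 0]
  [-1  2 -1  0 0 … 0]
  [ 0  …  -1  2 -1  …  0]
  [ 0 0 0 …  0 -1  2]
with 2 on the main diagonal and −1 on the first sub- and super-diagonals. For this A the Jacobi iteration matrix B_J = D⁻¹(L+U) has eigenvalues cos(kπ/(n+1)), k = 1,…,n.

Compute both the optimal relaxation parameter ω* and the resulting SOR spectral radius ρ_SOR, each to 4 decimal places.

ω* = 1.9486, ρ_SOR = 0.9486

[ρ_J] n=118: ρ(B_J) = cos(π/(n+1)) = cos(π/119) = 0.9997.
√(1−ρ_J²) = |sin(π/119)| = 0.02640
ω* = 2/(1 + 0.02640) = 2/1.02640 = 1.9486.
[ρ_SOR] ω* − 1 = 0.9486.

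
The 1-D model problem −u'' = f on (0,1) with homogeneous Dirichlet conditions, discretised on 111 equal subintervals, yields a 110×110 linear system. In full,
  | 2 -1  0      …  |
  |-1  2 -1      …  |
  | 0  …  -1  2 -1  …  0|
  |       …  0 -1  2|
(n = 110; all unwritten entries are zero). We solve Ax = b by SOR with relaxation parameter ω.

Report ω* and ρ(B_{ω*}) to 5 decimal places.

ω* = 1.94496, ρ_SOR = 0.94496

B_J for the 110×110 system has eigenvalues cos(kπ/111); ρ_J = cos(π/111) = 0.99960.
1 − cos²(π/111) = sin²(π/111) ⇒ √(1−ρ_J²) = sin(π/111) = 0.028299.
ω* = 2 / (1 + 0.028299) = 2 / 1.028299 ≈ 1.94496.
At ω = 1.94496 every |λ(B_ω)| = ω−1, so ρ_SOR = 0.94496.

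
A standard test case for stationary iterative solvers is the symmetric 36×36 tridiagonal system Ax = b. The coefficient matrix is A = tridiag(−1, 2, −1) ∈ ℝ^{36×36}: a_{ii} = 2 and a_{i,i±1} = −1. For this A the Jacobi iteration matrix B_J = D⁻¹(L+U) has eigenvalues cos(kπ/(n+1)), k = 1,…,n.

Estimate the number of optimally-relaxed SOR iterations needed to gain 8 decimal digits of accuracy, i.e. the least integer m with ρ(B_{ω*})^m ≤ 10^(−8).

[ρ_J] n=36: ρ(B_J) = cos(π/(n+1)) = cos(π/37) = 0.9963975.
1 − cos²(π/37) = sin²(π/37) ⇒ √(1−ρ_J²) = sin(π/37) = 0.0848059.
ω* = 2 / (1 + 0.0848059) = 2 / 1.0848059 ≈ 1.8436478.
Hence ρ(B_{ω*}) = 1.8436478 − 1 = 0.8436478.
8·ln10 = 18.4207; −ln(0.8436478) = 0.17002; m = ⌈18.4207/0.17002⌉ = ⌈108.344⌉ = 109.

m = 109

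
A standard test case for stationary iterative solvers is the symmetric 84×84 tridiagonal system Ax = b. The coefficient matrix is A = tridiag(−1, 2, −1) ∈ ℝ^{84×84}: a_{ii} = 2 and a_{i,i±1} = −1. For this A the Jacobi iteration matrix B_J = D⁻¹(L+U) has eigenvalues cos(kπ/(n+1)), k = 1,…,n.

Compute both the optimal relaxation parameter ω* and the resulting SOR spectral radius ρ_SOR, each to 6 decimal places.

B_J for the 84×84 system has eigenvalues cos(kπ/85); ρ_J = cos(π/85) = 0.999317.
√(1−ρ_J²) simplifies to sin(π/85) = 0.0369515.
ω* = 2 / (1 + 0.0369515) = 2 / 1.0369515 ≈ 1.928731.
Hence ρ(B_{ω*}) = 1.928731 − 1 = 0.928731.

ω* = 1.928731, ρ_SOR = 0.928731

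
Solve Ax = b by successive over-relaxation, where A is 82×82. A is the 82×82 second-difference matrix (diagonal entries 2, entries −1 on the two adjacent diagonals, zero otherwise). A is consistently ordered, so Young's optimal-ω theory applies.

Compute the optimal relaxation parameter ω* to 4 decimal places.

ω* = 1.9271

½·tridiag(1,0,1) at n=82: λ_k = cos(kπ/83); max |λ| at k=1 ⇒ ρ_J = cos(π/83) ≈ 0.9993.
root = sin(π/83) = 0.03784  (since 1−cos² = sin²).
So ω* = 2/1.03784 = 1.9271 (Young).
[ρ_SOR] ω* − 1 = 0.9271.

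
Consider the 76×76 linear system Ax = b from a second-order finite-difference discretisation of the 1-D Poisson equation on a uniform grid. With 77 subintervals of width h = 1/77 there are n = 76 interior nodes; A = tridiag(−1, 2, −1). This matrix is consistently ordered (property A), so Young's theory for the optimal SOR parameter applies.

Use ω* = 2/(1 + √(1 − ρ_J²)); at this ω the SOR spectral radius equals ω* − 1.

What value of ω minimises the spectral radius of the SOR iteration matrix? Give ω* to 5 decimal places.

[ρ_J] n=76: ρ(B_J) = cos(π/(n+1)) = cos(π/77) = 0.99917.
√(1−ρ_J²) simplifies to sin(π/77) = 0.040789.
ω* = 2 / (1 + 0.040789) = 2 / 1.040789 ≈ 1.92162.
ρ(B_{ω*}) = ω*−1 = 0.92162

ω* = 1.92162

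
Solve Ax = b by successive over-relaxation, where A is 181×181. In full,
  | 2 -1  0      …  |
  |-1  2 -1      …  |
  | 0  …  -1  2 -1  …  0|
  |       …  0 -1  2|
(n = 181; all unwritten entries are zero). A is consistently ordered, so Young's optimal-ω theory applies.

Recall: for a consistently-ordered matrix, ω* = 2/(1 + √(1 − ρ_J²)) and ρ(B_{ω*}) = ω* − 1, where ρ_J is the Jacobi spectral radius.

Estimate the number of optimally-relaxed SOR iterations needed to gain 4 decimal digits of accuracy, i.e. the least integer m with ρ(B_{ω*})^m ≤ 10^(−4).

With n=181, ρ(Jacobi) = cos(π/182) = 0.9998510.
1 − cos²(π/182) = sin²(π/182) ⇒ √(1−ρ_J²) = sin(π/182) = 0.0172606.
ω* = 2/(1+0.0172606) = 1.9660645
ρ_SOR = ω* − 1 = 1.9660645 − 1 = 0.9660645.
For 4 digits: m = 4·ln10 / (−ln 0.9660645) = 9.21034/0.0345247 = 266.775; round up → m = 267.

m = 267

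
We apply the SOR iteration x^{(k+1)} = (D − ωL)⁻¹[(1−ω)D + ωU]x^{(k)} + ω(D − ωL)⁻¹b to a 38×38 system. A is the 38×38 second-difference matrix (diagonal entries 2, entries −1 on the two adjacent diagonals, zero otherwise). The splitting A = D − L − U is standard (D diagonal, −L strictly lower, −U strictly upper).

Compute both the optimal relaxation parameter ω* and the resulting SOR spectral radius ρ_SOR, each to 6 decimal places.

[ρ_J] n=38: ρ(B_J) = cos(π/(n+1)) = cos(π/39) = 0.996757.
1 − cos²(π/39) = sin²(π/39) ⇒ √(1−ρ_J²) = sin(π/39) = 0.0804666.
Young: ω* = 2/(1+√(1−ρ_J²)) = 2/(1+0.0804666) = 2/1.0804666 = 1.851052.
At ω = 1.851052 every |λ(B_ω)| = ω−1, so ρ_SOR = 0.851052.

ω* = 1.851052, ρ_SOR = 0.851052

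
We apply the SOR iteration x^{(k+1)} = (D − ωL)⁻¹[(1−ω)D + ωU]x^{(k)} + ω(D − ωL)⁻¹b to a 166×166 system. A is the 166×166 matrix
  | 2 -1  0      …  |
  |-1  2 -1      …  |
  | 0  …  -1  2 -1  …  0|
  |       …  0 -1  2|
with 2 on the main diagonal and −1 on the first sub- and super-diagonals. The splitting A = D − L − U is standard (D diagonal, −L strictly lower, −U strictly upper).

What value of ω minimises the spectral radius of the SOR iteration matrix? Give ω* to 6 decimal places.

ω* = 1.963073

½·tridiag(1,0,1) at n=166: λ_k = cos(kπ/167); max |λ| at k=1 ⇒ ρ_J = cos(π/167) ≈ 0.999823.
1 − cos²(π/167) = sin²(π/167) ⇒ √(1−ρ_J²) = sin(π/167) = 0.0188108.
ω* = 2/(1+0.0188108) = 1.963073
ρ(B_{ω*}) = ω*−1 = 0.963073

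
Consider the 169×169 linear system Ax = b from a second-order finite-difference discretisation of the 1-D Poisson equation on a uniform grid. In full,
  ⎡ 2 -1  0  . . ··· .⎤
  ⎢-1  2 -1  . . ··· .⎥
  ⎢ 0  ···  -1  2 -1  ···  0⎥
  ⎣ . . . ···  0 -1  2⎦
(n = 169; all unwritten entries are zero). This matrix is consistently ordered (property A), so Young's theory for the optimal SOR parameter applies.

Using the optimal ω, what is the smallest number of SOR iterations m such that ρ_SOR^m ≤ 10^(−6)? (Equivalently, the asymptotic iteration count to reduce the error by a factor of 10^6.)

m = 374

ρ_J = max_k |cos(kπ/170)| = cos(π/170) = 0.9998293
√(1 − cos²(π/170)) = sin(π/170) ≈ 0.0184789.
ω* = 2/(1 + 0.0184789) = 2/1.0184789 = 1.9637127.
and ρ(B_{ω*}) = 1.9637127 − 1 = 0.9637127.
m ≥ 6·ln10 / (−ln 0.9637127) = 373.775; smallest integer m = 374.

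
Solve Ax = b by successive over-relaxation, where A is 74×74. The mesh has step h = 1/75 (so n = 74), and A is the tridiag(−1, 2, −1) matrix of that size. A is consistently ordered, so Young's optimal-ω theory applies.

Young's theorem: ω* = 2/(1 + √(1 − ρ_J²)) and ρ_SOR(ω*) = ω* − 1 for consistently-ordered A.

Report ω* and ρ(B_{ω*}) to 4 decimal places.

ω* = 1.9196, ρ_SOR = 0.9196

[ρ_J] n=74: ρ(B_J) = cos(π/(n+1)) = cos(π/75) = 0.9991.
√(1−ρ_J²) simplifies to sin(π/75) = 0.04188.
ω* = 2/(1 + 0.04188) = 2/1.04188 = 1.9196.
ρ_SOR = ω* − 1 = 1.9196 − 1 = 0.9196.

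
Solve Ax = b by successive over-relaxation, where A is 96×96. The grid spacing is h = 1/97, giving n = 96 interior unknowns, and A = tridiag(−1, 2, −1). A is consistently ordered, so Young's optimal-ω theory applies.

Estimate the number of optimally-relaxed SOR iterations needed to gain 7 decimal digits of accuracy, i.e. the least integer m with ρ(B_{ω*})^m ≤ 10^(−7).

spectrum of D⁻¹(L+U) = {cos(kπ/97) : 1≤k≤96}; ρ_J = cos(π/97) = 0.9994756.
√(1−ρ_J²) = |sin(π/97)| = 0.0323819
[ω*] 2 ÷ (1 + 0.0323819) = 2 ÷ 1.0323819 = 1.9372676.
ρ_SOR = ω* − 1 ≈ 0.9372676.
(0.9372676)^m ≤ 10^{−7}  ⇒  m·ln(0.9372676) ≤ −7·ln10  ⇒  m ≥ 248.788  ⇒  m = 249

m = 249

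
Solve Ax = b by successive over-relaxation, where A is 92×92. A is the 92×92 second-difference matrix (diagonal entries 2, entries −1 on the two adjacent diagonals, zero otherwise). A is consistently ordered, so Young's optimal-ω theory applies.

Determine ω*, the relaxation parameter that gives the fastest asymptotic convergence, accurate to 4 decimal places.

ω* = 1.9347

ρ_J = max_k |cos(kπ/93)| = cos(π/93) = 0.9994
√(1 − cos²(π/93)) = sin(π/93) ≈ 0.03377.
[ω*] 2 ÷ (1 + 0.03377) = 2 ÷ 1.03377 = 1.9347.
[ρ_SOR] ω* − 1 = 0.9347.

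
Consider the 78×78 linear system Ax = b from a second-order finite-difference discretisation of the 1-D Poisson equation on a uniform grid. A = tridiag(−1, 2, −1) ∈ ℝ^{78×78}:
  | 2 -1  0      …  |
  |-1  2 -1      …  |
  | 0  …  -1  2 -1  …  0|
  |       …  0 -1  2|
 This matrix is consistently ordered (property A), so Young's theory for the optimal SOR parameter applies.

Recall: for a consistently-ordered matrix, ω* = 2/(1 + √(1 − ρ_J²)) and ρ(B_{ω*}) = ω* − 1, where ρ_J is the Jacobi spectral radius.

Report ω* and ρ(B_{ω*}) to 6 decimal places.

spectrum of D⁻¹(L+U) = {cos(kπ/79) : 1≤k≤78}; ρ_J = cos(π/79) = 0.999209.
root = sin(π/79) = 0.0397565  (since 1−cos² = sin²).
Then 2/(1+√(1−ρ_J²)) = 2/(1+0.0397565); ω* = 2/1.0397565 = 1.923527.
ρ_SOR = ω* − 1 = 1.923527 − 1 = 0.923527.

ω* = 1.923527, ρ_SOR = 0.923527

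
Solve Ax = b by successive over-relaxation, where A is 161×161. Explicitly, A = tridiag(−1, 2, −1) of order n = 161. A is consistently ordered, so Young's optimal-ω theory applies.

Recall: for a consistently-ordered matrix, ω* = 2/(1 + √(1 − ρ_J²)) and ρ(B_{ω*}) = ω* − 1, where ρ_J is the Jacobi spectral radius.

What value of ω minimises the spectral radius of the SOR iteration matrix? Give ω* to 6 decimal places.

With n=161, ρ(Jacobi) = cos(π/162) = 0.999812.
√(1−ρ_J²) simplifies to sin(π/162) = 0.0193913.
So ω* = 2/1.0193913 = 1.961955 (Young).
At ω = 1.961955 every |λ(B_ω)| = ω−1, so ρ_SOR = 0.961955.

ω* = 1.961955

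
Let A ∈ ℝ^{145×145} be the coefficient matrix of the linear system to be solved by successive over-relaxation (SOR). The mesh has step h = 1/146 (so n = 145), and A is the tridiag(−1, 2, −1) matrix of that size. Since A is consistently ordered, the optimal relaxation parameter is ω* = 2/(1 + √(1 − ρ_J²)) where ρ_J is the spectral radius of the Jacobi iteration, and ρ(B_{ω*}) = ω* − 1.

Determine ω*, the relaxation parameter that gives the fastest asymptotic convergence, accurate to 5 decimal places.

spectrum of D⁻¹(L+U) = {cos(kπ/146) : 1≤k≤145}; ρ_J = cos(π/146) = 0.99977.
1 − cos²(π/146) = sin²(π/146) ⇒ √(1−ρ_J²) = sin(π/146) = 0.021516.
ω* = 2 / (1 + 0.021516) = 2 / 1.021516 ≈ 1.95787.
ρ_SOR = ω* − 1 ≈ 0.95787.

ω* = 1.95787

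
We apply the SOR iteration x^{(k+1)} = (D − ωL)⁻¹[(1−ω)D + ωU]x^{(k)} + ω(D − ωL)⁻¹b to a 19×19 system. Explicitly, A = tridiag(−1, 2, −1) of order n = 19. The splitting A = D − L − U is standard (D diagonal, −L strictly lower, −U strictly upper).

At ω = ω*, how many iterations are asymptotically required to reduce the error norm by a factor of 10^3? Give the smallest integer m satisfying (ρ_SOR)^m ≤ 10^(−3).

m = 22

ρ_J = max_k |cos(kπ/20)| = cos(π/20) = 0.9876883
root = sin(π/20) = 0.1564345  (since 1−cos² = sin²).
Young: ω* = 2/(1+√(1−ρ_J²)) = 2/(1+0.1564345) = 2/1.1564345 = 1.7294538.
[ρ_SOR] ω* − 1 = 0.7294538.
(0.7294538)^m ≤ 10^{−3}  ⇒  m·ln(0.7294538) ≤ −3·ln10  ⇒  m ≥ 21.897  ⇒  m = 22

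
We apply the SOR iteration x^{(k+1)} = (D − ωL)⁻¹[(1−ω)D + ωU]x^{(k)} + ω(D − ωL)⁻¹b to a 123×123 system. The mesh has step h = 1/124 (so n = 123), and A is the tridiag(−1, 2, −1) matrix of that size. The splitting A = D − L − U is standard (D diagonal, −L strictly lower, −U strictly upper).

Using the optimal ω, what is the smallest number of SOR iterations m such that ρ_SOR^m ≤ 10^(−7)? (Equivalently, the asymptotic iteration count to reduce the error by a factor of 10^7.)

m = 319

½·tridiag(1,0,1) at n=123: λ_k = cos(kπ/124); max |λ| at k=1 ⇒ ρ_J = cos(π/124) ≈ 0.9996791.
root = sin(π/124) = 0.0253327  (since 1−cos² = sin²).
Young: ω* = 2/(1+√(1−ρ_J²)) = 2/(1+0.0253327) = 2/1.0253327 = 1.9505864.
ρ(B_{ω*}) = ω*−1 = 0.9505864
m ≥ 7·ln10 / (−ln 0.9505864) = 318.061; smallest integer m = 319.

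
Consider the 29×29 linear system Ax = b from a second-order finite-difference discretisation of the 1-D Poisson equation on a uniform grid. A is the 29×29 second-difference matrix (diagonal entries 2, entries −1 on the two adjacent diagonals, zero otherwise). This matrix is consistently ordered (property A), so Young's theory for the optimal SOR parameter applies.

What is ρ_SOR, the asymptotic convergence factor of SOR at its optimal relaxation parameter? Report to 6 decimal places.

[ρ_J] n=29: ρ(B_J) = cos(π/(n+1)) = cos(π/30) = 0.994522.
√(1 − cos²(π/30)) = sin(π/30) ≈ 0.1045285.
So ω* = 2/1.1045285 = 1.810727 (Young).
Hence ρ(B_{ω*}) = 1.810727 − 1 = 0.810727.

ρ_SOR = 0.810727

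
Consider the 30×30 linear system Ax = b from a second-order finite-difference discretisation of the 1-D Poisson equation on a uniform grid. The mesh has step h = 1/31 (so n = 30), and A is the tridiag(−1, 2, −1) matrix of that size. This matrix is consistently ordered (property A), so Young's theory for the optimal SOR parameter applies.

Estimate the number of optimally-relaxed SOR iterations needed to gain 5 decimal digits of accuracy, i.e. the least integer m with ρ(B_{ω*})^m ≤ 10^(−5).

m = 57

B_J for the 30×30 system has eigenvalues cos(kπ/31); ρ_J = cos(π/31) = 0.9948693.
root = sin(π/31) = 0.1011683  (since 1−cos² = sin²).
Then 2/(1+√(1−ρ_J²)) = 2/(1+0.1011683); ω* = 2/1.1011683 = 1.8162528.
At ω = 1.8162528 every |λ(B_ω)| = ω−1, so ρ_SOR = 0.8162528.
For 5 digits: m = 5·ln10 / (−ln 0.8162528) = 11.5129/0.203031 = 56.705; round up → m = 57.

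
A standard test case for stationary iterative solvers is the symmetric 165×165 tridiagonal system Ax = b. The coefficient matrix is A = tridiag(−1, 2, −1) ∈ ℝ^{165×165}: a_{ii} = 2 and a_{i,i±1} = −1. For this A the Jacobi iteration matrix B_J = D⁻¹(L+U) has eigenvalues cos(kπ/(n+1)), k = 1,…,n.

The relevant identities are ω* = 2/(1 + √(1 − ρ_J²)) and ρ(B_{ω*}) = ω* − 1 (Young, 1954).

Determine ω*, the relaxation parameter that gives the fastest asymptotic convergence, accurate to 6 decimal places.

ω* = 1.962855

[ρ_J] n=165: ρ(B_J) = cos(π/(n+1)) = cos(π/166) = 0.999821.
root = sin(π/166) = 0.0189241  (since 1−cos² = sin²).
Then 2/(1+√(1−ρ_J²)) = 2/(1+0.0189241); ω* = 2/1.0189241 = 1.962855.
[ρ_SOR] ω* − 1 = 0.962855.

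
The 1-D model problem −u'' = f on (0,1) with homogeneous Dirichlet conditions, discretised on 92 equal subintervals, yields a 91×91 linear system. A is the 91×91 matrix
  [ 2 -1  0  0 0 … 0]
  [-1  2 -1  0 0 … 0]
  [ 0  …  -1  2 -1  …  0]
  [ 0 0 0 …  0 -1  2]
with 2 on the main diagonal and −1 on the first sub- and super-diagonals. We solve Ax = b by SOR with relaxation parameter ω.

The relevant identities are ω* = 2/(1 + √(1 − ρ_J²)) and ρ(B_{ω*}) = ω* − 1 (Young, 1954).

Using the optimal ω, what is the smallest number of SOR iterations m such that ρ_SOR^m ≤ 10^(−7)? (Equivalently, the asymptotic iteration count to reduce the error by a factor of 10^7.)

spectrum of D⁻¹(L+U) = {cos(kπ/92) : 1≤k≤91}; ρ_J = cos(π/92) = 0.9994170.
1 − cos²(π/92) = sin²(π/92) ⇒ √(1−ρ_J²) = sin(π/92) = 0.0341411.
ω* = 2/(1 + 0.0341411) = 2/1.0341411 = 1.9339721.
At ω = 1.9339721 every |λ(B_ω)| = ω−1, so ρ_SOR = 0.9339721.
(0.9339721)^m ≤ 10^{−7}  ⇒  m·ln(0.9339721) ≤ −7·ln10  ⇒  m ≥ 235.960  ⇒  m = 236

m = 236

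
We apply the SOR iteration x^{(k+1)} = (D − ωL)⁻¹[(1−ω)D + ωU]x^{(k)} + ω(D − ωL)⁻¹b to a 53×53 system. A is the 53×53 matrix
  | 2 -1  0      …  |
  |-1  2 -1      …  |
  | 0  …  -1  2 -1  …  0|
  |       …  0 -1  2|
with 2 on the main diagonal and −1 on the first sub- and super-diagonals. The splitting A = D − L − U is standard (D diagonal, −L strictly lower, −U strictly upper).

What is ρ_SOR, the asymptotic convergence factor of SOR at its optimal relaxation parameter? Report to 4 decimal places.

ρ_SOR = 0.8901

With n=53, ρ(Jacobi) = cos(π/54) = 0.9983.
√(1 − cos²(π/54)) = sin(π/54) ≈ 0.05814.
ω* = 2/(1 + 0.05814) = 2/1.05814 = 1.8901.
At ω = 1.8901 every |λ(B_ω)| = ω−1, so ρ_SOR = 0.8901.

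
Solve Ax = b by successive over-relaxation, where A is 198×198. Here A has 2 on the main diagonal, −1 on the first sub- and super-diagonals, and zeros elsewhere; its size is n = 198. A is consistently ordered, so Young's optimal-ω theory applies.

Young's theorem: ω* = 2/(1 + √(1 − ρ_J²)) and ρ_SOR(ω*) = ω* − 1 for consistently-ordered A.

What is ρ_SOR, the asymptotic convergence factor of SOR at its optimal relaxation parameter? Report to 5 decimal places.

B_J for the 198×198 system has eigenvalues cos(kπ/199); ρ_J = cos(π/199) = 0.99988.
1 − cos²(π/199) = sin²(π/199) ⇒ √(1−ρ_J²) = sin(π/199) = 0.015786.
ω* = 2/(1+0.015786) = 1.96892
[ρ_SOR] ω* − 1 = 0.96892.

ρ_SOR = 0.96892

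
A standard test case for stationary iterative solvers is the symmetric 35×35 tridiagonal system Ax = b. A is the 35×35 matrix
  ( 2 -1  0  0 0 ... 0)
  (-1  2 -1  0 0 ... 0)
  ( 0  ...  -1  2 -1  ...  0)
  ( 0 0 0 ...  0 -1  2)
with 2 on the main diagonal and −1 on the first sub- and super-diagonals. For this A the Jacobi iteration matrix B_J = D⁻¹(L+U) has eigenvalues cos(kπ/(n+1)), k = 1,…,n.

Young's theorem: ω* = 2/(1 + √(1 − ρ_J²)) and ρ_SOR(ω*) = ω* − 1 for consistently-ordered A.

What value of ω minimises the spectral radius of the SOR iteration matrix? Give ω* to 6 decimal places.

ω* = 1.839663

spectrum of D⁻¹(L+U) = {cos(kπ/36) : 1≤k≤35}; ρ_J = cos(π/36) = 0.996195.
√(1−ρ_J²) = |sin(π/36)| = 0.0871557
ω* = 2/(1 + 0.0871557) = 2/1.0871557 = 1.839663.
and ρ(B_{ω*}) = 1.839663 − 1 = 0.839663.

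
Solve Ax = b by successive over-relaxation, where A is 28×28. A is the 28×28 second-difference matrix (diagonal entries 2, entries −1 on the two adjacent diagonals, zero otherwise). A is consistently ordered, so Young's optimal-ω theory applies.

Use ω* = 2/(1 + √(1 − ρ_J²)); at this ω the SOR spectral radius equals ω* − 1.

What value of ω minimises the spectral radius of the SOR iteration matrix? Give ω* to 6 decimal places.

ω* = 1.804860

n=28: λ(B_J) = 1 − λ(A)/2 = cos(kπ/29); k=1 gives ρ_J = 0.994138.
√(1−ρ_J²) = |sin(π/29)| = 0.1081190
Then 2/(1+√(1−ρ_J²)) = 2/(1+0.1081190); ω* = 2/1.1081190 = 1.804860.
ρ(B_{ω*}) = ω*−1 = 0.804860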